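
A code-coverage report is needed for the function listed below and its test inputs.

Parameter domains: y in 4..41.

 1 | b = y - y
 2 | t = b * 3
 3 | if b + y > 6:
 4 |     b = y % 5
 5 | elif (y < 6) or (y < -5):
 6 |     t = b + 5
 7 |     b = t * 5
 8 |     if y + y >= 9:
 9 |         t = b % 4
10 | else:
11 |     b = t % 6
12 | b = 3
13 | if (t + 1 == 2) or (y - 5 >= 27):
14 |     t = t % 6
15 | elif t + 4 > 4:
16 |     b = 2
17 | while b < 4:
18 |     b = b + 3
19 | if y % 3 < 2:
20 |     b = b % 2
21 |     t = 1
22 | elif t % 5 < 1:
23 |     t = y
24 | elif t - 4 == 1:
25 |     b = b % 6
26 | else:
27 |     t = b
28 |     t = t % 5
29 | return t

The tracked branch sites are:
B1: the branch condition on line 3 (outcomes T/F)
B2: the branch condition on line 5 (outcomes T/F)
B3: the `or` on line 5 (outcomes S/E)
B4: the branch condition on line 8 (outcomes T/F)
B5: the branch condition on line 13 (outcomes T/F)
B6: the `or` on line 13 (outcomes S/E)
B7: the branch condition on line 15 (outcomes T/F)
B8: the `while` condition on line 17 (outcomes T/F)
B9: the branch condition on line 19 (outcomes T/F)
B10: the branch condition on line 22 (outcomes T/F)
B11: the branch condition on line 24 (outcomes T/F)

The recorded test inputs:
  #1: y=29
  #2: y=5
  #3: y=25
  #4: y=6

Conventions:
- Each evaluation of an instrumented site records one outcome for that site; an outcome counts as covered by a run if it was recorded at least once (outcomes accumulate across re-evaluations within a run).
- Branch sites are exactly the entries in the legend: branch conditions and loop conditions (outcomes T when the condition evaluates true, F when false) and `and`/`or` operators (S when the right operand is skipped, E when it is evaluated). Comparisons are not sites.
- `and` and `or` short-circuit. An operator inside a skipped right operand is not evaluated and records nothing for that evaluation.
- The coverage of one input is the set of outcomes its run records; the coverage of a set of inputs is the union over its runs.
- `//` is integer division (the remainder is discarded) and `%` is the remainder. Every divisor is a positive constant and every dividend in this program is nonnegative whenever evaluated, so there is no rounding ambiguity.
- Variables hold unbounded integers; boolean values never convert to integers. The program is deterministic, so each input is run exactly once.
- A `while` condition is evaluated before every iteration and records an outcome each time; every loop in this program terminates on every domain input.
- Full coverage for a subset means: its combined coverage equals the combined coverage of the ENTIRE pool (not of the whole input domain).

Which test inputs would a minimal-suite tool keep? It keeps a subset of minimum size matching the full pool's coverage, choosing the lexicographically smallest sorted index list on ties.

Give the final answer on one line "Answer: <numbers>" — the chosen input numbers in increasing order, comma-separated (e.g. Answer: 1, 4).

input #1 (y=29): covers B1=T, B5=F, B6=E, B7=F, B8=T, B8=F, B9=F, B10=T
input #2 (y=5): covers B1=F, B2=T, B3=S, B4=T, B5=T, B6=S, B8=T, B8=F, B9=F, B10=F, B11=F
input #3 (y=25): covers B1=T, B5=F, B6=E, B7=F, B8=T, B8=F, B9=T
input #4 (y=6): covers B1=F, B2=F, B3=E, B5=F, B6=E, B7=F, B8=T, B8=F, B9=T
pool-wide coverage (19 outcomes): B1=T, B1=F, B2=T, B2=F, B3=S, B3=E, B4=T, B5=T, B5=F, B6=S, B6=E, B7=F, B8=T, B8=F, B9=T, B9=F, B10=T, B10=F, B11=F
size 1 is not enough: best union over all size-1 subsets is 11/19
size 2 is not enough: best union over all size-2 subsets is 17/19
the canonical winner is {1, 2, 4}: size 3, full 19-outcome coverage, earliest index list among size-3 covers

Answer: 1, 2, 4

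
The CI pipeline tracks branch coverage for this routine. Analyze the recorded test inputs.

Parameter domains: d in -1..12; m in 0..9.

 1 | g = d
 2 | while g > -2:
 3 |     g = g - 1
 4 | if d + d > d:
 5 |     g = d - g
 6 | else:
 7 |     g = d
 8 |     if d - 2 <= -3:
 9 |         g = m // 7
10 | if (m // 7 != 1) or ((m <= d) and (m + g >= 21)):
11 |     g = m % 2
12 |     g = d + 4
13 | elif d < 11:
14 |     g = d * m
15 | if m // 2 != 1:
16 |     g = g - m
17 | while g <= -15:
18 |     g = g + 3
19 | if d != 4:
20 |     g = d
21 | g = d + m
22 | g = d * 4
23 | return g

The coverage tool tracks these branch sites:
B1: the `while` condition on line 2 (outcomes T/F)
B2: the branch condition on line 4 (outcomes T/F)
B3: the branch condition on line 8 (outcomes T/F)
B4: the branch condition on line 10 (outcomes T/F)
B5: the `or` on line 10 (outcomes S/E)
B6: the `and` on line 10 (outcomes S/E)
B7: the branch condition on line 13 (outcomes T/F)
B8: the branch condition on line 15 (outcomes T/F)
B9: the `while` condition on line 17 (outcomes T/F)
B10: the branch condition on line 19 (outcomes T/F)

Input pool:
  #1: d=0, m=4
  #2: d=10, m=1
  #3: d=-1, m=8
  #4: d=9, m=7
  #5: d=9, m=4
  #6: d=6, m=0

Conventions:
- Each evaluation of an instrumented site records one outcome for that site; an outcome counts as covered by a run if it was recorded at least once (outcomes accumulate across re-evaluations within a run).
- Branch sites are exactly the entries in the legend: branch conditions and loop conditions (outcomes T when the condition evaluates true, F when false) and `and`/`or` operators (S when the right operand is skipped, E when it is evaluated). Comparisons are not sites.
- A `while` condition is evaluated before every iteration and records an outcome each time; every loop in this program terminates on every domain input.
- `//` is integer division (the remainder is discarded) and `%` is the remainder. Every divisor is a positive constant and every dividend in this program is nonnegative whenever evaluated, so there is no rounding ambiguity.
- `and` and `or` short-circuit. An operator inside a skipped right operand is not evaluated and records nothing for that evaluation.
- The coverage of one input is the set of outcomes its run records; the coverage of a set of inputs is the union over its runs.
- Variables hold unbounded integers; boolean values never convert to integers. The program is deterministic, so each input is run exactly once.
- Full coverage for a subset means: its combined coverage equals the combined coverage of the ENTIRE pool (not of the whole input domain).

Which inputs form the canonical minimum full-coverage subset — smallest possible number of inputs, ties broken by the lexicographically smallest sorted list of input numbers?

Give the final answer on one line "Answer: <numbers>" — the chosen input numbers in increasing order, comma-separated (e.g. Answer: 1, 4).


test 1 (d=0, m=4) hits B1=T, B1=F, B2=F, B3=F, B4=T, B5=S, B8=T, B9=F, B10=T
test 2 (d=10, m=1) hits B1=T, B1=F, B2=T, B4=T, B5=S, B8=T, B9=F, B10=T
test 3 (d=-1, m=8) hits B1=T, B1=F, B2=F, B3=T, B4=F, B5=E, B6=S, B7=T, B8=T, B9=T, B9=F, B10=T
test 4 (d=9, m=7) hits B1=T, B1=F, B2=T, B4=F, B5=E, B6=E, B7=T, B8=T, B9=F, B10=T
test 5 (d=9, m=4) hits B1=T, B1=F, B2=T, B4=T, B5=S, B8=T, B9=F, B10=T
test 6 (d=6, m=0) hits B1=T, B1=F, B2=T, B4=T, B5=S, B8=T, B9=F, B10=T
together the pool reaches 17 outcomes: B1=T, B1=F, B2=T, B2=F, B3=T, B3=F, B4=T, B4=F, B5=S, B5=E, B6=S, B6=E, B7=T, B8=T, B9=T, B9=F, B10=T
size 1 is not enough: best union over all size-1 subsets is 12/17
size 2 is not enough: best union over all size-2 subsets is 15/17
at size 3, {1, 3, 4} reaches all 17 outcomes; every lexicographically earlier size-3 subset fails
Answer: 1, 3, 4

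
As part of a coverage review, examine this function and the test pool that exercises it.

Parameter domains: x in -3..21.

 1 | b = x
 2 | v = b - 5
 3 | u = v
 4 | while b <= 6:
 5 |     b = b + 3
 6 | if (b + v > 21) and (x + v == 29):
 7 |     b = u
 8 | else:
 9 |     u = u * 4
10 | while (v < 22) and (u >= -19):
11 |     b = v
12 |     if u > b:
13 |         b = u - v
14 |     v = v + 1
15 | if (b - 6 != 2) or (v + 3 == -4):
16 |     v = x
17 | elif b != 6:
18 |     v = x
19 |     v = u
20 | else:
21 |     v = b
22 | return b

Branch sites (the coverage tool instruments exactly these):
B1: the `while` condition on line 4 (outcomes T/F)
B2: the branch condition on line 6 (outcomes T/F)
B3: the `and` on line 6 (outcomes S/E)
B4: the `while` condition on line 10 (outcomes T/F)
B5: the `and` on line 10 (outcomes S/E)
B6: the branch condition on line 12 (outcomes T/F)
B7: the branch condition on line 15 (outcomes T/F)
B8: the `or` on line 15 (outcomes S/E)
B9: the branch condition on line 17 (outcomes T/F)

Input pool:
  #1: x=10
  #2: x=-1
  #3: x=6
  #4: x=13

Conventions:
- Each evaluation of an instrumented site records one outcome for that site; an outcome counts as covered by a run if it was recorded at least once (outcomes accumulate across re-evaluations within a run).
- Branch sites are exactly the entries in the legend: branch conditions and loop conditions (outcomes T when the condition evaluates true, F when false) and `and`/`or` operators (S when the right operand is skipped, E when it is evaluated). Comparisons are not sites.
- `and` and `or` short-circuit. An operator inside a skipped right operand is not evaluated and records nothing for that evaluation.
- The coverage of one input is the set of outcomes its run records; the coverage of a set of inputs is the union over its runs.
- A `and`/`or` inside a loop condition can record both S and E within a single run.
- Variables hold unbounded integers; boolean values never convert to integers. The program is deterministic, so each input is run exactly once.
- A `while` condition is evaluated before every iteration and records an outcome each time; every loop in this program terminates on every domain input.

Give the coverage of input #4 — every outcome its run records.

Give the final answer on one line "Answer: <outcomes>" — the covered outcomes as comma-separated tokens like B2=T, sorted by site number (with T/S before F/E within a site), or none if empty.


Simulating input #4 (x=13) step by step:
  B1->F, B3->S, B2->F, B5->E, B4->T, B6->T, B5->E, B4->T, B6->T, B5->E
  B4->T, B6->T, B5->E, B4->T, B6->T, B5->E, B4->T, B6->T, B5->E, B4->T
  B6->T, B5->E, B4->T, B6->T, B5->E, B4->T, B6->T, B5->E, B4->T, B6->T
  B5->E, B4->T, B6->T, B5->E, B4->T, B6->T, B5->E, B4->T, B6->T, B5->E
  B4->T, B6->T, B5->E, B4->T, B6->T, B5->S, B4->F, B8->S, B7->T
deduplicating events, the covered set is: B1=F, B2=F, B3=S, B4=T, B4=F, B5=S, B5=E, B6=T, B7=T, B8=S
Answer: B1=F, B2=F, B3=S, B4=T, B4=F, B5=S, B5=E, B6=T, B7=T, B8=S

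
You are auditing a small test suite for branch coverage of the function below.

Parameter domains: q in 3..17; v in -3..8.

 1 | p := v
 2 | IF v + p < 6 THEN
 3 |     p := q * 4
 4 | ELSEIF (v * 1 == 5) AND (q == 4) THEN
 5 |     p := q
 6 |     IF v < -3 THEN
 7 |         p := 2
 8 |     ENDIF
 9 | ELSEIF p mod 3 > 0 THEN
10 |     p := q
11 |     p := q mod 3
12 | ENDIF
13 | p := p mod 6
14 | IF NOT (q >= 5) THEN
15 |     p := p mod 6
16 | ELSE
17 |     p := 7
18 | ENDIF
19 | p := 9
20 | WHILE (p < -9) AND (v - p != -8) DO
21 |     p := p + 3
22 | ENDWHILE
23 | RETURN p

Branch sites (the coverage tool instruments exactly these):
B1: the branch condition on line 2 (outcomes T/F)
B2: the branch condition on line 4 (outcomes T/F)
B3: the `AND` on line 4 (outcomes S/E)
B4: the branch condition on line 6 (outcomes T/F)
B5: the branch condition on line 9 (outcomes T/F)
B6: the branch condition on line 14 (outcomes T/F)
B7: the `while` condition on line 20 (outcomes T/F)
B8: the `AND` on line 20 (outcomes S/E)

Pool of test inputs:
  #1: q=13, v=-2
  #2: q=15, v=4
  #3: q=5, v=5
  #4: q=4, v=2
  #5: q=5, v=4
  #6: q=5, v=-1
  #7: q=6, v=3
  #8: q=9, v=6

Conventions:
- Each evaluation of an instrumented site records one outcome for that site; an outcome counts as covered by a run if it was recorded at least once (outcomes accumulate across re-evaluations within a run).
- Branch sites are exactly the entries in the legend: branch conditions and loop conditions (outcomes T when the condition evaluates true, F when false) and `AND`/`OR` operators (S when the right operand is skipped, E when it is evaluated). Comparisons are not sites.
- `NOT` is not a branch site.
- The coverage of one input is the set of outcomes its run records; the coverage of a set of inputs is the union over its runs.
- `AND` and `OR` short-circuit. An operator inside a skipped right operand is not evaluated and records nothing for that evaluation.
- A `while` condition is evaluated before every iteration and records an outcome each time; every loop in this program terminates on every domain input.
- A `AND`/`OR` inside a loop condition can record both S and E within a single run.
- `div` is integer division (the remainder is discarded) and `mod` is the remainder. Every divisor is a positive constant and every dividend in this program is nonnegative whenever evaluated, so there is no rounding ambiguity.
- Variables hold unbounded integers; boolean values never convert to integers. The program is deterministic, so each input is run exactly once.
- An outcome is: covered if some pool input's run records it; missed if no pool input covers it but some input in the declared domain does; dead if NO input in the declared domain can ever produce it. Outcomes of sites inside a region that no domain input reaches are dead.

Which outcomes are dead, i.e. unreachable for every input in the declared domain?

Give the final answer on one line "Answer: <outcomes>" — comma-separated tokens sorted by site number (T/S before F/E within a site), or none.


exhaustive pass over the 180-input domain:
  B4=T: never recorded by any domain input -> dead
  B7=T: never recorded by any domain input -> dead
  B8=E: never recorded by any domain input -> dead
  reachable outcomes have witnesses, e.g. B1=T (e.g. q=3, v=-3), B1=F (e.g. q=3, v=3), B2=T (e.g. q=4, v=5), B2=F (e.g. q=3, v=3)
Answer: B4=T, B7=T, B8=E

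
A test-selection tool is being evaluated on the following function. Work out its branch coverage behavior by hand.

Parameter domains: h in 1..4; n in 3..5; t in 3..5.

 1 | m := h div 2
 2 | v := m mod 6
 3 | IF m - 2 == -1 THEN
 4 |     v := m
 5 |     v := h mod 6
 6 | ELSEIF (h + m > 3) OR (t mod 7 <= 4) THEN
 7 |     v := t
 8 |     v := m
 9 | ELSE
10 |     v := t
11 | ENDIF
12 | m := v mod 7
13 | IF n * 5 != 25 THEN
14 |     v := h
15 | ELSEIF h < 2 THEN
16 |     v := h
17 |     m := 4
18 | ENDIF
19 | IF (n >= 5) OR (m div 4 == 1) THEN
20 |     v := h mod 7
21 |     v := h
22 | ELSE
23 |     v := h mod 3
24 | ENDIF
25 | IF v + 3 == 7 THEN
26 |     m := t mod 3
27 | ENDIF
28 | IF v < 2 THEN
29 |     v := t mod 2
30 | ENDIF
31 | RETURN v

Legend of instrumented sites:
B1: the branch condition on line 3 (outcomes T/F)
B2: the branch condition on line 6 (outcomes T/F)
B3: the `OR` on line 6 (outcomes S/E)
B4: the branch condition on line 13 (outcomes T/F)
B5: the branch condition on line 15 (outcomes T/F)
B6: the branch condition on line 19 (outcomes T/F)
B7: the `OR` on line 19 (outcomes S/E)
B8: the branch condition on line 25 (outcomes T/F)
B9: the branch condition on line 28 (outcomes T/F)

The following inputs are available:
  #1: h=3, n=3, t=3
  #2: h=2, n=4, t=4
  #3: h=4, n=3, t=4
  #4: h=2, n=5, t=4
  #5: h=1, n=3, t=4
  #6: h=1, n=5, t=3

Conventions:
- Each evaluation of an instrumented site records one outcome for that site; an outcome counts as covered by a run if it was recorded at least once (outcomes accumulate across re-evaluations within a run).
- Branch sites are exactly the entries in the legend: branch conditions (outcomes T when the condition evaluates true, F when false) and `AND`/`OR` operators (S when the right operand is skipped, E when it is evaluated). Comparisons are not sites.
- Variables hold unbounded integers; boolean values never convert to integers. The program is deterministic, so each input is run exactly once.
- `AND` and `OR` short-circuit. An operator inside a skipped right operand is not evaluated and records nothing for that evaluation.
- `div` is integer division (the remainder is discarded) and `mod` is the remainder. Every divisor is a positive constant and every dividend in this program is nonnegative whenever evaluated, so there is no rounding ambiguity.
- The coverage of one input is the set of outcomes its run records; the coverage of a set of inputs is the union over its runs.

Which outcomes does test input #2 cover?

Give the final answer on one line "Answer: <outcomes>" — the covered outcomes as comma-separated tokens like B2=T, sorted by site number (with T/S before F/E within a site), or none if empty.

Tracing the run of input #2 (h=2, n=4, t=4):
  B1->T, B4->T, B7->E, B6->F, B8->F, B9->F
deduplicating events, the covered set is: B1=T, B4=T, B6=F, B7=E, B8=F, B9=F

Answer: B1=T, B4=T, B6=F, B7=E, B8=F, B9=F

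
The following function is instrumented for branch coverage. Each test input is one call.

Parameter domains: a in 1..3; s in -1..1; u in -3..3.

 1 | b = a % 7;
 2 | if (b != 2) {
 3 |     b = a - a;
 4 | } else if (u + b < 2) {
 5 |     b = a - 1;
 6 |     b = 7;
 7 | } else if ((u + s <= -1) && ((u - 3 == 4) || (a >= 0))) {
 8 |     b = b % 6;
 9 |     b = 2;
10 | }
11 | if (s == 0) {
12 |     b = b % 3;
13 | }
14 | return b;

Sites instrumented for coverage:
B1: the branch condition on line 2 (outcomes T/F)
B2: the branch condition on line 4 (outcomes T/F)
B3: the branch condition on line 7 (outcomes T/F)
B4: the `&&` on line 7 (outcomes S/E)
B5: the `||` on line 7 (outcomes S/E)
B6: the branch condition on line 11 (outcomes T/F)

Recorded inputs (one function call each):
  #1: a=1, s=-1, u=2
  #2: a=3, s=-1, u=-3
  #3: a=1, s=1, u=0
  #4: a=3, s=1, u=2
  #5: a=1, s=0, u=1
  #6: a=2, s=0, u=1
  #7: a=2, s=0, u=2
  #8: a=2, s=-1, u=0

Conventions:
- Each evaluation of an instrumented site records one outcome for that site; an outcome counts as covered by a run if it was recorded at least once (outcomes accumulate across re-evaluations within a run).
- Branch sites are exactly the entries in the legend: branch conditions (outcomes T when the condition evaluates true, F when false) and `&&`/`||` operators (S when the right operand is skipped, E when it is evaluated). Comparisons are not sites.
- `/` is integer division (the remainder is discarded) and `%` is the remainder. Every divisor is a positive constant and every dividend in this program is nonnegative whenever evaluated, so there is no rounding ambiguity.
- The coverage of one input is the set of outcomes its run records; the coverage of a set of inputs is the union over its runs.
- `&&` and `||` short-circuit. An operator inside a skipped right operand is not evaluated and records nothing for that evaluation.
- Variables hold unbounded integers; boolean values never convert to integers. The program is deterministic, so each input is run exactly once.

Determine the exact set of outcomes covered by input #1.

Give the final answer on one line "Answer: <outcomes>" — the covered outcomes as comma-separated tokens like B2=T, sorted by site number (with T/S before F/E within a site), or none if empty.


Tracing the run of input #1 (a=1, s=-1, u=2):
  B1->T, B6->F
as a set, this run covers: B1=T, B6=F
Answer: B1=T, B6=F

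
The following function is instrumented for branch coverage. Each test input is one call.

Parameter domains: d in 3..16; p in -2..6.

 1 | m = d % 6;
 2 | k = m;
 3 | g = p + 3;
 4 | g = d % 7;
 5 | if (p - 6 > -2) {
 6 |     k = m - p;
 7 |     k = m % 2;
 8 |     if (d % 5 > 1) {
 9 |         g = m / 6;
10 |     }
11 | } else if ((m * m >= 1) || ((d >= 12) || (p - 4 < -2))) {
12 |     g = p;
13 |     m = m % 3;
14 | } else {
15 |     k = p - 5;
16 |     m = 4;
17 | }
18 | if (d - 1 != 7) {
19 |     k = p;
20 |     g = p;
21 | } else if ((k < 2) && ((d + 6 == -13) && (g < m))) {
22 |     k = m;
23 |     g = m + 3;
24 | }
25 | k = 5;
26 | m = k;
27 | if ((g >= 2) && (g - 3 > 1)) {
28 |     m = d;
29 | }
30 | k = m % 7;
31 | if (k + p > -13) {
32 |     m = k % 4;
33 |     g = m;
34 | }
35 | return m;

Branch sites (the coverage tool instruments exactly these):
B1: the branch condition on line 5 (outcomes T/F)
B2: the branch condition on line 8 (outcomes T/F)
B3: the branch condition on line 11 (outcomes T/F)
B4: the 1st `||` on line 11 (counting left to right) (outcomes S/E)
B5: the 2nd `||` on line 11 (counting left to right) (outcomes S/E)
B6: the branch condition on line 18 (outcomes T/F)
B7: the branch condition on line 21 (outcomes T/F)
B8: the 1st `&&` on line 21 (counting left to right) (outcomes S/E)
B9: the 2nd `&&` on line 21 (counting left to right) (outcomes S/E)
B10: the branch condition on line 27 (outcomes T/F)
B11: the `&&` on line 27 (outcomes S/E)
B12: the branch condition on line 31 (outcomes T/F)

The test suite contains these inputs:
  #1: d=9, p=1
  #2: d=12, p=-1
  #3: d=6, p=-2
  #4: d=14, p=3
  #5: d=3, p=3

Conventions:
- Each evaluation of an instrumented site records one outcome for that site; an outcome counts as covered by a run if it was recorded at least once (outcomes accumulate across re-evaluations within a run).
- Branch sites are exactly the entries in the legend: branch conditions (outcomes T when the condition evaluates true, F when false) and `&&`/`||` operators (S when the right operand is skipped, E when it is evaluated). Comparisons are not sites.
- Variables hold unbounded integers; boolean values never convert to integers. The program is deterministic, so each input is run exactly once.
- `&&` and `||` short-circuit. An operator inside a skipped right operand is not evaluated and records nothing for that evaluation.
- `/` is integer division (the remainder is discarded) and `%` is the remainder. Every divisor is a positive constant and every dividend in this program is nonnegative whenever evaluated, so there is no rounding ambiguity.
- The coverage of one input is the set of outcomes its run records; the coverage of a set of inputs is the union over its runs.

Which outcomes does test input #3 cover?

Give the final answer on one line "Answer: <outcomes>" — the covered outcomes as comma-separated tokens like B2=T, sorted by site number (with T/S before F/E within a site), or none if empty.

Running input #3 (d=6, p=-2), event by event:
  B1->F, B4->E, B5->E, B3->T, B6->T, B11->S, B10->F, B12->T
as a set, this run covers: B1=F, B3=T, B4=E, B5=E, B6=T, B10=F, B11=S, B12=T

Answer: B1=F, B3=T, B4=E, B5=E, B6=T, B10=F, B11=S, B12=T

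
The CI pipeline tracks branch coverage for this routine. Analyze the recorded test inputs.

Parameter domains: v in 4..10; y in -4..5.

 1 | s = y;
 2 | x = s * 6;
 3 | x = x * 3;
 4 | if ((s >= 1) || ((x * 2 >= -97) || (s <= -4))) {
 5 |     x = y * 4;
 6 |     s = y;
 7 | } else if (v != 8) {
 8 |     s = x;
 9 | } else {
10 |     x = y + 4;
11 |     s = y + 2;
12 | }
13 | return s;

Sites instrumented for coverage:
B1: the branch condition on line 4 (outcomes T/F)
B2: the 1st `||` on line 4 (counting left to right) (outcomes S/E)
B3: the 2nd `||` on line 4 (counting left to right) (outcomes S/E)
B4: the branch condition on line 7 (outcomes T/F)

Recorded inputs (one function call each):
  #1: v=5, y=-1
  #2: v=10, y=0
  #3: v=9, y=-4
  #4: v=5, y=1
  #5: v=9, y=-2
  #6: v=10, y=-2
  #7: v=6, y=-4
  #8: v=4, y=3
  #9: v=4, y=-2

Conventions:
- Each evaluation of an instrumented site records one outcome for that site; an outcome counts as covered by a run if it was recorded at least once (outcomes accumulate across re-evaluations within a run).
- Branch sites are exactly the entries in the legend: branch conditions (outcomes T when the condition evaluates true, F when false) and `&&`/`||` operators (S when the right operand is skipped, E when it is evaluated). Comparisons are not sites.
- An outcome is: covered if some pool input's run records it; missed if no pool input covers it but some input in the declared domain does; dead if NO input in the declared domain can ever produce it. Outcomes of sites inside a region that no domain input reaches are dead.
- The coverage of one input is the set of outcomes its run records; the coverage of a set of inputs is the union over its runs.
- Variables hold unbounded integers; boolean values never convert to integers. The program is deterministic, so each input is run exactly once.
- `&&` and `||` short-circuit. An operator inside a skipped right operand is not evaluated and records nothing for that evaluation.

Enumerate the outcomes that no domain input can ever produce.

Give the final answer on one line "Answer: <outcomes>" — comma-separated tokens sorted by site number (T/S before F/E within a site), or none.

exhaustive pass over the 70-input domain:
  reachable outcomes have witnesses, e.g. B1=T (e.g. v=4, y=-4), B1=F (e.g. v=4, y=-3), B2=S (e.g. v=4, y=1), B2=E (e.g. v=4, y=-4)

Answer: none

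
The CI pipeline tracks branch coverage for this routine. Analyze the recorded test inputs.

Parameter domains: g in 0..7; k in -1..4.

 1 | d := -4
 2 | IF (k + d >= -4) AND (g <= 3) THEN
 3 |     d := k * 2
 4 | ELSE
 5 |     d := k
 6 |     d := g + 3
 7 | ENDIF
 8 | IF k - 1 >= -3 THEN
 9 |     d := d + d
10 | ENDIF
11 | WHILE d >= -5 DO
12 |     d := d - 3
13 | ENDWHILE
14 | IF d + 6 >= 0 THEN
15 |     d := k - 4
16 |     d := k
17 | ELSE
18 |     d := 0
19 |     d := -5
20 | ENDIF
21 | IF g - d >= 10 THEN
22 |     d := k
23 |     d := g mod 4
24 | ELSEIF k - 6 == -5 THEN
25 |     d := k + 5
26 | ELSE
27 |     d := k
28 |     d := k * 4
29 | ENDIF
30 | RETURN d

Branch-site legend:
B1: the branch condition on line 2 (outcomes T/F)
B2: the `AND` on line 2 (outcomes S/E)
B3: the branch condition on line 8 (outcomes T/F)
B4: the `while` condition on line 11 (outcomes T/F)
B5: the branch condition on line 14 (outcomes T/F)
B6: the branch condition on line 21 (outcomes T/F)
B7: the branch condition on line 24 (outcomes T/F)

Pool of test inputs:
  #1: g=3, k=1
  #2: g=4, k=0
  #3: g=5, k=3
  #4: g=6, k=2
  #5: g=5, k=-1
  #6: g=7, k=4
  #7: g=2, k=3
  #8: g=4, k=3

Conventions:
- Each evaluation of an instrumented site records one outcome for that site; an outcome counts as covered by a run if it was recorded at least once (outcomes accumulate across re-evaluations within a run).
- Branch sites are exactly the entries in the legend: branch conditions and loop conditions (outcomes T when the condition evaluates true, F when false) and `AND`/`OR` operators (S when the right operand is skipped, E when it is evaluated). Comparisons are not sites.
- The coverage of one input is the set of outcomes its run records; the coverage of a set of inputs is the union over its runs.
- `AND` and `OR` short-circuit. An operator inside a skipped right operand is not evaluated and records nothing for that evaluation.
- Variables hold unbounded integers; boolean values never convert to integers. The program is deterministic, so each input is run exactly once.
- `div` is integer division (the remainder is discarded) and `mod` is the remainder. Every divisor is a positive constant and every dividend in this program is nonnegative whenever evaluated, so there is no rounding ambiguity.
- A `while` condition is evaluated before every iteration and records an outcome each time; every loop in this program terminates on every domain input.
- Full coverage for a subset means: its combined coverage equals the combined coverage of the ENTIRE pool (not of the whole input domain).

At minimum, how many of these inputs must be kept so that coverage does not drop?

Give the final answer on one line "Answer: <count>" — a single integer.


input #1 (g=3, k=1): covers B1=T, B2=E, B3=T, B4=T, B4=F, B5=F, B6=F, B7=T
input #2 (g=4, k=0): covers B1=F, B2=E, B3=T, B4=T, B4=F, B5=F, B6=F, B7=F
input #3 (g=5, k=3): covers B1=F, B2=E, B3=T, B4=T, B4=F, B5=F, B6=T
input #4 (g=6, k=2): covers B1=F, B2=E, B3=T, B4=T, B4=F, B5=T, B6=F, B7=F
input #5 (g=5, k=-1): covers B1=F, B2=S, B3=T, B4=T, B4=F, B5=F, B6=T
input #6 (g=7, k=4): covers B1=F, B2=E, B3=T, B4=T, B4=F, B5=F, B6=T
input #7 (g=2, k=3): covers B1=T, B2=E, B3=T, B4=T, B4=F, B5=T, B6=F, B7=F
input #8 (g=4, k=3): covers B1=F, B2=E, B3=T, B4=T, B4=F, B5=F, B6=F, B7=F
union over all inputs: B1=T, B1=F, B2=S, B2=E, B3=T, B4=T, B4=F, B5=T, B5=F, B6=T, B6=F, B7=T, B7=F (13 outcomes)
no size-1 subset reaches all 13 outcomes (best union: 8/13)
no size-2 subset reaches all 13 outcomes (best union: 12/13)
the canonical winner is {1, 4, 5}: size 3, full 13-outcome coverage, earliest index list among size-3 covers
Answer: 3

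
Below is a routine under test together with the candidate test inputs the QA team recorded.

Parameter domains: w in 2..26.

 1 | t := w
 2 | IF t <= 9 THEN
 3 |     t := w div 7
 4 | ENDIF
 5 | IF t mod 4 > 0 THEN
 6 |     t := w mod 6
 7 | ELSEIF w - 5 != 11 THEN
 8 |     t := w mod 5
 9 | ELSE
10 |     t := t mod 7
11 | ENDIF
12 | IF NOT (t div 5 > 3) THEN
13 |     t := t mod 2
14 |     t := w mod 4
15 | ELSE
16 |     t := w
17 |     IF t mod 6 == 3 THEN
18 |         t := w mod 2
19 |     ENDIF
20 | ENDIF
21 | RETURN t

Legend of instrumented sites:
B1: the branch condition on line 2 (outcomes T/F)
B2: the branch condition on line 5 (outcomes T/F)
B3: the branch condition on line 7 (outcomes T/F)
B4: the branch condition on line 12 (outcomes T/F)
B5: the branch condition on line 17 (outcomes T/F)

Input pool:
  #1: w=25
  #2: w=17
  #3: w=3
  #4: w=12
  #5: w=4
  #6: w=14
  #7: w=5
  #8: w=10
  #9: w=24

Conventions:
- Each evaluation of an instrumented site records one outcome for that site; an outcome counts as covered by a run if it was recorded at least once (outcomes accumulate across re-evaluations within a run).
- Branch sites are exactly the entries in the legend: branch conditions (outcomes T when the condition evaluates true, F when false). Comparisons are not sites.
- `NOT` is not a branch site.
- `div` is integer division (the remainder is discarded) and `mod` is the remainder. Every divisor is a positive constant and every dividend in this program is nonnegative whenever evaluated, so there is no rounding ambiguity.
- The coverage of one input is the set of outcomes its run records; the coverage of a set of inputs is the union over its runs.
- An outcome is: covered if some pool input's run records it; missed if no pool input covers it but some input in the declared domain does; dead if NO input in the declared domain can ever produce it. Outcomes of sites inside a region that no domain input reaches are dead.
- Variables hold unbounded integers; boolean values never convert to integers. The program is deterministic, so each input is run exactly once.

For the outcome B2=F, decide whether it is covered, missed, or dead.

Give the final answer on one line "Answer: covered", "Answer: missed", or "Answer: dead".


B2=F is recorded by pool input(s) 3, 4, 5, 7, 9 -> covered
Answer: covered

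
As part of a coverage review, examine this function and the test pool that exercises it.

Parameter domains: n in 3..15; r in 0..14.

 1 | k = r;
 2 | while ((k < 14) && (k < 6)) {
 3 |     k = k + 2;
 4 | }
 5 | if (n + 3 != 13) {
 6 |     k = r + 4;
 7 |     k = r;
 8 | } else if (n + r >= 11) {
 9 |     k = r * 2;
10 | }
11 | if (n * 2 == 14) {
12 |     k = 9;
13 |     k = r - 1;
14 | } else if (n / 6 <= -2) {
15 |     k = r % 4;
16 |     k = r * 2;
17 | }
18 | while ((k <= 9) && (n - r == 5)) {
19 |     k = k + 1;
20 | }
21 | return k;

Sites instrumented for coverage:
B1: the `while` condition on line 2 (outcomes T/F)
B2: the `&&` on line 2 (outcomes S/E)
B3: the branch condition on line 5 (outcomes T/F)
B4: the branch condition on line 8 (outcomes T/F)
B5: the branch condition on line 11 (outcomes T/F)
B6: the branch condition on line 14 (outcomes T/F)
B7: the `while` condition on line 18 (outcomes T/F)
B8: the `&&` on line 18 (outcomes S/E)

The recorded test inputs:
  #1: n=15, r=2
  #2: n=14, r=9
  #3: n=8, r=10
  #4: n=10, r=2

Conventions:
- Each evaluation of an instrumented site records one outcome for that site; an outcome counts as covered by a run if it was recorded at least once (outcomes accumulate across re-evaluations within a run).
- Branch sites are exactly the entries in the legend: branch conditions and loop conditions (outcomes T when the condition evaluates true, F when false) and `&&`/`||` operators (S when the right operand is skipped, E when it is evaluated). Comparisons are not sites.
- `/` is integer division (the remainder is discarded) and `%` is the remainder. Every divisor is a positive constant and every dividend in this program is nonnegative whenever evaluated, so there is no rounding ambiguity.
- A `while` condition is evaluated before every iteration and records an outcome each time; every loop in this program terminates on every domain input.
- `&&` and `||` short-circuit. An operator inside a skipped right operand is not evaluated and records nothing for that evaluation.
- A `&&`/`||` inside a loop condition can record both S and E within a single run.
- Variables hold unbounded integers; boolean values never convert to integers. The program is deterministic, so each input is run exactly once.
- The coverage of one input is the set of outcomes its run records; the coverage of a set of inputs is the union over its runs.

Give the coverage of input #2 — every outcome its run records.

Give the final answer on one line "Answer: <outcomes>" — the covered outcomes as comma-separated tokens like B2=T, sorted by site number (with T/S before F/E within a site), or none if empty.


Event log for input #2 (n=14, r=9):
  B2->E, B1->F, B3->T, B5->F, B6->F, B8->E, B7->T, B8->S, B7->F
distinct outcomes covered: B1=F, B2=E, B3=T, B5=F, B6=F, B7=T, B7=F, B8=S, B8=E
Answer: B1=F, B2=E, B3=T, B5=F, B6=F, B7=T, B7=F, B8=S, B8=E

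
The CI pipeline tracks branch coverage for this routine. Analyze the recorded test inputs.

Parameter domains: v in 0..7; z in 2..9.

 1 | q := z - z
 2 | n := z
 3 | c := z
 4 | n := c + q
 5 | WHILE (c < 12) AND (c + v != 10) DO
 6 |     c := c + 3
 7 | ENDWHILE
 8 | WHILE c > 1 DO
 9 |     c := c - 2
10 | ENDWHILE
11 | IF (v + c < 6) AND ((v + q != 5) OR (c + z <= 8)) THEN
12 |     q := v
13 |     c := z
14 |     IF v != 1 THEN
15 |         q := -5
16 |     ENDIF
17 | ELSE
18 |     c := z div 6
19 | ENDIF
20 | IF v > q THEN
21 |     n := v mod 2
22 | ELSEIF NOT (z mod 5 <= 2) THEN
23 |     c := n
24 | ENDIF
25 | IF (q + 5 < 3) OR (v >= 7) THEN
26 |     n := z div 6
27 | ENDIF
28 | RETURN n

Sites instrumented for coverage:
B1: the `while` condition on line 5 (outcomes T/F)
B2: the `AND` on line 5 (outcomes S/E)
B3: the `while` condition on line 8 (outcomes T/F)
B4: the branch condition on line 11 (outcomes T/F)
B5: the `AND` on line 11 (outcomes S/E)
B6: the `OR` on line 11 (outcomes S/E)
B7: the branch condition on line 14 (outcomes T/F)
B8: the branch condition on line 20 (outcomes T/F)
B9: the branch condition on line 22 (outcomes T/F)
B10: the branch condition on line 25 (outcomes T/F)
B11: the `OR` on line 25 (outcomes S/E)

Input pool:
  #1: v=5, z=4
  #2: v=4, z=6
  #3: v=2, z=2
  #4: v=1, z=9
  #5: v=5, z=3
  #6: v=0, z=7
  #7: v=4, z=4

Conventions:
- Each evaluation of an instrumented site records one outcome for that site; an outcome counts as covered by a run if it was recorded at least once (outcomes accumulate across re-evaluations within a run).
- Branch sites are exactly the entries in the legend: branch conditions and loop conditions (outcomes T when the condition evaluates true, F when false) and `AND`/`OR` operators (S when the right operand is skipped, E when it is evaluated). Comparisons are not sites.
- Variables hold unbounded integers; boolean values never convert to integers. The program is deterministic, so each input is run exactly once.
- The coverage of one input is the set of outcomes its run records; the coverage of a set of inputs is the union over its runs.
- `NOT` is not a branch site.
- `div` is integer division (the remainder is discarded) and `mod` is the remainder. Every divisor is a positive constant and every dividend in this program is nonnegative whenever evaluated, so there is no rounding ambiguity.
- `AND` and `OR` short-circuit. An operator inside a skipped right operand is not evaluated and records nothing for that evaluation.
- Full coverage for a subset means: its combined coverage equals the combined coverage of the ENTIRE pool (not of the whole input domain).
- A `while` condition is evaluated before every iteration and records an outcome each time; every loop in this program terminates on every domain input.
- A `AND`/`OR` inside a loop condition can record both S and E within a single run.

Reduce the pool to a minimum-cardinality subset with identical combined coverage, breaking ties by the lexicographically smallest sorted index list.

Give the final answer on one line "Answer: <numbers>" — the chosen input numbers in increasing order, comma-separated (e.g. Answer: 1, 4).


input #1 (v=5, z=4): covers B1=T, B1=F, B2=S, B2=E, B3=T, B3=F, B4=F, B5=S, B8=T, B10=F, B11=E
input #2 (v=4, z=6): covers B1=F, B2=E, B3=T, B3=F, B4=T, B5=E, B6=S, B7=T, B8=T, B10=T, B11=S
input #3 (v=2, z=2): covers B1=T, B1=F, B2=E, B3=T, B3=F, B4=T, B5=E, B6=S, B7=T, B8=T, B10=T, B11=S
input #4 (v=1, z=9): covers B1=F, B2=E, B3=T, B3=F, B4=T, B5=E, B6=S, B7=F, B8=F, B9=T, B10=F, B11=E
input #5 (v=5, z=3): covers B1=T, B1=F, B2=S, B2=E, B3=T, B3=F, B4=T, B5=E, B6=E, B7=T, B8=T, B10=T, B11=S
input #6 (v=0, z=7): covers B1=T, B1=F, B2=E, B3=T, B3=F, B4=T, B5=E, B6=S, B7=T, B8=T, B10=T, B11=S
input #7 (v=4, z=4): covers B1=T, B1=F, B2=S, B2=E, B3=T, B3=F, B4=T, B5=E, B6=S, B7=T, B8=T, B10=T, B11=S
union over all inputs: B1=T, B1=F, B2=S, B2=E, B3=T, B3=F, B4=T, B4=F, B5=S, B5=E, B6=S, B6=E, B7=T, B7=F, B8=T, B8=F, B9=T, B10=T, B10=F, B11=S, B11=E (21 outcomes)
checked all size-1 subsets: none covers 21 outcomes (max 13/21)
checked all size-2 subsets: none covers 21 outcomes (max 19/21)
the canonical winner is {1, 4, 5}: size 3, full 21-outcome coverage, earliest index list among size-3 covers
Answer: 1, 4, 5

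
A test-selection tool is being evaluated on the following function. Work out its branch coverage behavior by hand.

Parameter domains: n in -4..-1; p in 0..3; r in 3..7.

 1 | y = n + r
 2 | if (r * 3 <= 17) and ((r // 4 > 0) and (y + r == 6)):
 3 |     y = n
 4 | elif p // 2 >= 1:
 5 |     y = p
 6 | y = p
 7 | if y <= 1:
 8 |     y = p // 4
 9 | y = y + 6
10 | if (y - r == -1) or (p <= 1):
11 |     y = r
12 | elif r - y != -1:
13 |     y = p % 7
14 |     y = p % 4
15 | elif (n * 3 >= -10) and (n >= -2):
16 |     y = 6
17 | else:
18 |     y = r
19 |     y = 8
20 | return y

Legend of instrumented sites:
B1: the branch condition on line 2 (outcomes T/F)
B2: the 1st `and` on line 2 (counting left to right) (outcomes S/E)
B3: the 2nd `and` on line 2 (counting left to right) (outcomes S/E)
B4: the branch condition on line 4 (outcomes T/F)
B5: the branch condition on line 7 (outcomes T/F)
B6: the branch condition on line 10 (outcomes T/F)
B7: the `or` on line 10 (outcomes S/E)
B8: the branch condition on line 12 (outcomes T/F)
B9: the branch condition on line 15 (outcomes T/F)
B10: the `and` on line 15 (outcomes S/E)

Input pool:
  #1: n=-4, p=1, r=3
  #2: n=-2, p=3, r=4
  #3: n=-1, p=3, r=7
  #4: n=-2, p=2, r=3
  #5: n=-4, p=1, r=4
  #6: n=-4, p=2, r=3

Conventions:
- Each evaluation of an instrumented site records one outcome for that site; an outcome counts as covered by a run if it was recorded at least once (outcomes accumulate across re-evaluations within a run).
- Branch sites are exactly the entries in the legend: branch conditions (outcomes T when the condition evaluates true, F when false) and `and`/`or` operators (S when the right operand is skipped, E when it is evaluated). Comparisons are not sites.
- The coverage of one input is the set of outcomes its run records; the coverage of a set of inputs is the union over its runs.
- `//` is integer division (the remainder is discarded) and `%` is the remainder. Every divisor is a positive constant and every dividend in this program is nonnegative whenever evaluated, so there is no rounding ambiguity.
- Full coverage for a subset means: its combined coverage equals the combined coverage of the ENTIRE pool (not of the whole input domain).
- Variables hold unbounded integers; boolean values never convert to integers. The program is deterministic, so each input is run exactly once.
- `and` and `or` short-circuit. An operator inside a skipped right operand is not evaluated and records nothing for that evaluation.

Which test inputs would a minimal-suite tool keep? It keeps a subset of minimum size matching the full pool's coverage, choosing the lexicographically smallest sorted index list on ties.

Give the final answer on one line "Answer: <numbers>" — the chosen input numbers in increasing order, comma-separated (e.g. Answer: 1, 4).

input #1, n=-4, p=1, r=3: events B2->E, B3->S, B1->F, B4->F, B5->T, B7->E, B6->T; outcomes B1=F, B2=E, B3=S, B4=F, B5=T, B6=T, B7=E
input #2, n=-2, p=3, r=4: events B2->E, B3->E, B1->T, B5->F, B7->E, B6->F, B8->T; outcomes B1=T, B2=E, B3=E, B5=F, B6=F, B7=E, B8=T
input #3, n=-1, p=3, r=7: events B2->S, B1->F, B4->T, B5->F, B7->E, B6->F, B8->T; outcomes B1=F, B2=S, B4=T, B5=F, B6=F, B7=E, B8=T
input #4, n=-2, p=2, r=3: events B2->E, B3->S, B1->F, B4->T, B5->F, B7->E, B6->F, B8->T; outcomes B1=F, B2=E, B3=S, B4=T, B5=F, B6=F, B7=E, B8=T
input #5, n=-4, p=1, r=4: events B2->E, B3->E, B1->F, B4->F, B5->T, B7->E, B6->T; outcomes B1=F, B2=E, B3=E, B4=F, B5=T, B6=T, B7=E
input #6, n=-4, p=2, r=3: events B2->E, B3->S, B1->F, B4->T, B5->F, B7->E, B6->F, B8->T; outcomes B1=F, B2=E, B3=S, B4=T, B5=F, B6=F, B7=E, B8=T
pool-wide coverage (14 outcomes): B1=T, B1=F, B2=S, B2=E, B3=S, B3=E, B4=T, B4=F, B5=T, B5=F, B6=T, B6=F, B7=E, B8=T
every size-1 subset falls short of the 14 outcomes (best: 8/14)
every size-2 subset falls short of the 14 outcomes (best: 12/14)
at size 3, {1, 2, 3} reaches all 14 outcomes; every lexicographically earlier size-3 subset fails

Answer: 1, 2, 3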